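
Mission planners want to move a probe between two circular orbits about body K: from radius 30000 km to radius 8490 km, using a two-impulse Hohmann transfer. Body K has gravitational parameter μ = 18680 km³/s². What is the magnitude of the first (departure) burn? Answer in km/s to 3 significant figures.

Δv₁ = 0.265 km/s

Semi-major axis of the transfer orbit: a_t = (30000 + 8490)/2 = 19245 km.
On the circular orbit at r = 30000 km, v_c = √(μ/r) = 0.7891 km/s.
Transfer-orbit speed at the same r (vis-viva, a = a_t): v_t = √[μ(2/r − 1/a_t)] = 0.5241 km/s.
Δv₁ = |v_t − v_c| = |0.5241 − 0.7891| = 0.2650 km/s.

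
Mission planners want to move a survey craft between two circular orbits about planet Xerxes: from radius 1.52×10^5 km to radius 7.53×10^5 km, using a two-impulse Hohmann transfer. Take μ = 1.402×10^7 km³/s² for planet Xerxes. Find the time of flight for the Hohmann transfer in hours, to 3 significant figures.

The Hohmann ellipse has a_t = (r₁ + r₂)/2 = 4.525×10^5 km.
By Kepler's third law the transfer-orbit period is T = 2π√(a_t³/μ), so t = T/2 = 2.554×10^5 s.
Converting: 2.554×10^5 s ÷ 3600 s/hour = 70.9 hours.

t = 70.9 hours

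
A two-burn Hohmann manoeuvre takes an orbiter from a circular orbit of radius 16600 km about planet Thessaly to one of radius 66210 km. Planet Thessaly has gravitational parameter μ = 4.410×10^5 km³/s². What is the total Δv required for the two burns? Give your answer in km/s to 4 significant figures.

Transfer-ellipse semi-major axis a_t = (r₁ + r₂)/2 = (16600 + 66210)/2 = 41405 km.
Circular speed at r₁: v₁ = √(μ/r₁) = √(4.410×10^5/16600) = 5.15425 km/s.
Transfer-orbit speed at r₁ (vis-viva): v_p = √[μ(2/r₁ − 1/a_t)] = 6.51779 km/s.
First burn Δv₁ = |v_p − v₁| = 1.3635 km/s.
At r₂, v₂ = √(μ/r₂) = 2.580819 km/s.
Transfer-orbit speed at r₂: v_a = √[μ(2/r₂ − 1/a_t)] = 1.634125 km/s.
Second burn Δv₂ = |v₂ − v_a| = 0.94669 km/s.
Δv = Δv₁ + Δv₂ = 1.3635 + 0.94669 = 2.310 km/s.

Δv = 2.310 km/s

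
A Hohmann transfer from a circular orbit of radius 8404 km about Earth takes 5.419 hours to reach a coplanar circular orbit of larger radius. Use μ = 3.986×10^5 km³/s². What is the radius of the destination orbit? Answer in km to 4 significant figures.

Transfer time t = 5.419 hours = 19508.4 s, and t = π√(a_t³/μ).
So a_t = (μ t²/π²)^(1/3) = (3.986×10^5 × (19508.4)² / π²)^(1/3) = 24863 km.
Since a_t = (r₁ + r₂)/2, r₂ = 2a_t − r₁ = 2×24863 − 8404 = 41322 km.

r₂ = 41320 km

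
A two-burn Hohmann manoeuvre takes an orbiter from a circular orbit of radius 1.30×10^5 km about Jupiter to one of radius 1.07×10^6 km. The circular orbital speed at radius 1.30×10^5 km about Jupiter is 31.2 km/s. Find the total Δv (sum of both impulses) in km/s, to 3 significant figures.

From the circular-orbit relation v² = μ/r at r = 1.30×10^5 km: μ = v²r = (31.2)² × 1.30×10^5 = 1.26547×10^8 km³/s².
Transfer-ellipse semi-major axis a_t = (r₁ + r₂)/2 = (1.300×10^5 + 1.070×10^6)/2 = 6.000×10^5 km.
Circular speed at r₁: v₁ = √(μ/r₁) = √(1.26547×10^8/1.300×10^5) = 31.200 km/s.
Transfer-orbit speed at r₁ (v² = μ(2/r − 1/a)): v_p = √[μ(2/r₁ − 1/a_t)] = 41.665 km/s.
First burn Δv₁ = |v_p − v₁| = 10.465 km/s.
Circular speed at r₂: v₂ = √(μ/r₂) = 10.8751 km/s.
Transfer-orbit speed at r₂: v_a = √[μ(2/r₂ − 1/a_t)] = 5.06210 km/s.
Second burn Δv₂ = |v₂ − v_a| = 5.8130 km/s.
Δv = Δv₁ + Δv₂ = 10.465 + 5.8130 = 16.28 km/s.

Δv = 16.3 km/s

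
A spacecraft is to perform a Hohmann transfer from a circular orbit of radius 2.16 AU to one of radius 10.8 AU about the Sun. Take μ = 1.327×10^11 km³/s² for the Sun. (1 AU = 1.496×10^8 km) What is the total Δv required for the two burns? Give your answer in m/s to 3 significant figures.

In km: r₁ = 2.16 × 1.496×10^8 = 3.23136×10^8 km; r₂ = 10.8 × 1.496×10^8 = 1.61568×10^9 km.
Semi-major axis of the transfer orbit: a_t = (3.23136×10^8 + 1.61568×10^9)/2 = 9.69408×10^8 km.
At r₁ the circular-orbit speed is v₁ = √(μ/r₁) = 20.265 km/s.
On the transfer ellipse at r₁, vis-viva gives v_p = √[μ(2/r₁ − 1/a_t)] = 26.162 km/s.
First burn Δv₁ = |v_p − v₁| = 5.897 km/s.
At r₂, v₂ = √(μ/r₂) = 9.0627 km/s.
Transfer-orbit speed at r₂: v_a = √[μ(2/r₂ − 1/a_t)] = 5.2324 km/s.
Second burn Δv₂ = |v₂ − v_a| = 3.830 km/s.
Total Δv = Δv₁ + Δv₂ = 9.727 km/s.

Δv = 9730 m/s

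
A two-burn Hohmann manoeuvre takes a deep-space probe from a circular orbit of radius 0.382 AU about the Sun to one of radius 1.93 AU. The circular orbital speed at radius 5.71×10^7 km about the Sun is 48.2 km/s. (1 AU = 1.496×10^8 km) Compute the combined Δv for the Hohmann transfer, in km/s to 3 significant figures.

From the circular-orbit relation v² = μ/r at r = 5.71×10^7 km: μ = v²r = (48.2)² × 5.71×10^7 = 1.32657×10^11 km³/s².
In km: r₁ = 0.382 × 1.496×10^8 = 5.71472×10^7 km; r₂ = 1.93 × 1.496×10^8 = 2.88728×10^8 km.
Transfer-ellipse semi-major axis a_t = (r₁ + r₂)/2 = (5.71472×10^7 + 2.88728×10^8)/2 = 1.729376×10^8 km.
At r₁ the circular-orbit speed is v₁ = √(μ/r₁) = 48.180 km/s.
Transfer-orbit speed at r₁ (vis-viva): v_p = √[μ(2/r₁ − 1/a_t)] = 62.254 km/s.
First burn Δv₁ = |v_p − v₁| = 14.074 km/s.
Circular speed at r₂: v₂ = √(μ/r₂) = 21.4349 km/s.
Transfer-orbit speed at r₂: v_a = √[μ(2/r₂ − 1/a_t)] = 12.3218 km/s.
Second burn Δv₂ = |v₂ − v_a| = 9.1131 km/s.
Δv = Δv₁ + Δv₂ = 14.074 + 9.1131 = 23.19 km/s.

Δv = 23.2 km/s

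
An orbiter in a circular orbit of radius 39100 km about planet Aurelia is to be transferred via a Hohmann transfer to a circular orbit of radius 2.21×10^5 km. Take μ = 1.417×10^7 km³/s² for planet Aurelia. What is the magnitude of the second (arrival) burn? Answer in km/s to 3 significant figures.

Δv₂ = 3.62 km/s

Transfer-ellipse semi-major axis a_t = (r₁ + r₂)/2 = (39100 + 2.210×10^5)/2 = 1.3005×10^5 km.
Circular speed at r = 2.210×10^5 km: v_c = √(μ/r) = 8.0073 km/s.
Transfer-orbit speed at the same r (vis-viva, a = a_t): v_t = √[μ(2/r − 1/a_t)] = 4.3906 km/s.
Δv₂ = |v_t − v_c| = |4.3906 − 8.0073| = 3.617 km/s.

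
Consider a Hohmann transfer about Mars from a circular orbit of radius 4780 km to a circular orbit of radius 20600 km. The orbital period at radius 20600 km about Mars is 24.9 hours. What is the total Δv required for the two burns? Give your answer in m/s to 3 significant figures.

From Kepler's third law T² = 4π²r³/μ at r = 20600 km, T = 24.9 hours = 24.9 × 3600 s = 89640 s: μ = 4π²r³/T² = 42949.5 km³/s².
Semi-major axis of the transfer orbit: a_t = (4780 + 20600)/2 = 12690 km.
Circular speed at r₁: v₁ = √(μ/r₁) = √(42949.5/4780) = 2.99754 km/s.
Transfer-orbit speed at r₁ (vis-viva equation): v_p = √[μ(2/r₁ − 1/a_t)] = 3.81916 km/s.
First burn Δv₁ = |v_p − v₁| = 0.8216 km/s.
Circular speed at r₂: v₂ = √(μ/r₂) = 1.4439 km/s.
Transfer-orbit speed at r₂: v_a = √[μ(2/r₂ − 1/a_t)] = 0.88619 km/s.
Second burn Δv₂ = |v₂ − v_a| = 0.5577 km/s.
Total Δv = Δv₁ + Δv₂ = 1.379 km/s.

Δv = 1380 m/s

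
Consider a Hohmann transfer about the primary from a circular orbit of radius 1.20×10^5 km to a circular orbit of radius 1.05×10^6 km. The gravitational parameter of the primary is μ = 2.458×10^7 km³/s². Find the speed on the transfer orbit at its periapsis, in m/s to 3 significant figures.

The Hohmann ellipse has a_t = (r₁ + r₂)/2 = 5.850×10^5 km.
The periapsis of the transfer ellipse is at r = 1.200×10^5 km.
Applying v² = μ(2/r − 1/a_t): v = 19.17 km/s.

v = 19200 m/s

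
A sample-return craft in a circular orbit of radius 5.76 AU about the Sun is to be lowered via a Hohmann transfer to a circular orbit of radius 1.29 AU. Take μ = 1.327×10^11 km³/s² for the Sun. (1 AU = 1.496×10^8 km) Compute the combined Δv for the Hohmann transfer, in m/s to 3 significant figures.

In km: r₁ = 5.76 × 1.496×10^8 = 8.61696×10^8 km; r₂ = 1.29 × 1.496×10^8 = 1.92984×10^8 km.
The Hohmann ellipse has a_t = (r₁ + r₂)/2 = 5.2734×10^8 km.
Circular speed at r₁: v₁ = √(μ/r₁) = √(1.327×10^11/8.61696×10^8) = 12.4096 km/s.
Transfer-orbit speed at r₁ (vis-viva equation): v_a = √[μ(2/r₁ − 1/a_t)] = 7.50713 km/s.
First burn Δv₁ = |v_a − v₁| = 4.902 km/s.
Circular speed at r₂: v₂ = √(μ/r₂) = 26.2225 km/s.
Transfer-orbit speed at r₂: v_p = √[μ(2/r₂ − 1/a_t)] = 33.5202 km/s.
Second burn Δv₂ = |v₂ − v_p| = 7.298 km/s.
Total Δv = Δv₁ + Δv₂ = 12.20 km/s.

Δv = 12200 m/s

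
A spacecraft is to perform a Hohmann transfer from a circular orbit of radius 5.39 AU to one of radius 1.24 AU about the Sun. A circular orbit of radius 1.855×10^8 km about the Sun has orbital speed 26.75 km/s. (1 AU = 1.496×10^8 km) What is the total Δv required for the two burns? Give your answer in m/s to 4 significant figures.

Δv = 12340 m/s

From the circular-orbit relation v² = μ/r at r = 1.855×10^8 km: μ = v²r = (26.75)² × 1.855×10^8 = 1.32737×10^11 km³/s².
In km: r₁ = 5.39 × 1.496×10^8 = 8.06344×10^8 km; r₂ = 1.24 × 1.496×10^8 = 1.85504×10^8 km.
The Hohmann ellipse has a_t = (r₁ + r₂)/2 = 4.95924×10^8 km.
Circular speed at r₁: v₁ = √(μ/r₁) = √(1.32737×10^11/8.06344×10^8) = 12.83 km/s.
Transfer-orbit speed at r₁ (vis-viva equation): v_a = √[μ(2/r₁ − 1/a_t)] = 7.847 km/s.
First burn Δv₁ = |v_a − v₁| = 4.983 km/s.
Circular speed at r₂: v₂ = √(μ/r₂) = 26.75 km/s.
Transfer-orbit speed at r₂: v_p = √[μ(2/r₂ − 1/a_t)] = 34.11 km/s.
Second burn Δv₂ = |v₂ − v_p| = 7.360 km/s.
Δv = Δv₁ + Δv₂ = 4.983 + 7.360 = 12.34 km/s.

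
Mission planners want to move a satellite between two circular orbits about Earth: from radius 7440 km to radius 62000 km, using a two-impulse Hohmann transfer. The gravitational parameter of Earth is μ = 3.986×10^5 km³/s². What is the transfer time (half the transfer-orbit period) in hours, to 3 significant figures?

The Hohmann ellipse has a_t = (r₁ + r₂)/2 = 34720 km.
Transfer time t = π√(a_t³/μ) = π√((34720)³ / 3.986×10^5) = 32190 s.
Converting: 32190 s ÷ 3600 s/hour = 8.94 hours.

t = 8.94 hours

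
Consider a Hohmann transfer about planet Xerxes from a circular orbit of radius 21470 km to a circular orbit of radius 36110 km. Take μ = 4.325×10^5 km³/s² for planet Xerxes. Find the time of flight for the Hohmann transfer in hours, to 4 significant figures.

The Hohmann ellipse has a_t = (r₁ + r₂)/2 = 28790 km.
Transfer time t = π√(a_t³/μ) = π√((28790)³ / 4.325×10^5) = 23336 s.
Converting: 23336 s ÷ 3600 s/hour = 6.482 hours.

t = 6.482 hours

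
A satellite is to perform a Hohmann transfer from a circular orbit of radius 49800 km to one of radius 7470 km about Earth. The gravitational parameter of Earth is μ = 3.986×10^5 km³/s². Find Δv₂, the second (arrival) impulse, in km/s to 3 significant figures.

The Hohmann ellipse has a_t = (r₁ + r₂)/2 = 28635 km.
Circular speed at r = 7470 km: v_c = √(μ/r) = 7.305 km/s.
Vis-viva on the transfer ellipse at r = 7470 km gives v_t = √[μ(2/r − 1/a_t)] = 9.633 km/s.
Δv₂ = |v_t − v_c| = |9.633 − 7.305| = 2.328 km/s.

Δv₂ = 2.33 km/s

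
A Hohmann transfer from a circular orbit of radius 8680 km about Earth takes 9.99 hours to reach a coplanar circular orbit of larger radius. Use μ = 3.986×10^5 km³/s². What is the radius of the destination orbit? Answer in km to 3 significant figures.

Transfer time t = 9.99 hours = 35964 s, and t = π√(a_t³/μ).
So a_t = (μ t²/π²)^(1/3) = (3.986×10^5 × (35964)² / π²)^(1/3) = 37382 km.
Since a_t = (r₁ + r₂)/2, r₂ = 2a_t − r₁ = 2×37382 − 8680 = 66084 km.

r₂ = 66100 km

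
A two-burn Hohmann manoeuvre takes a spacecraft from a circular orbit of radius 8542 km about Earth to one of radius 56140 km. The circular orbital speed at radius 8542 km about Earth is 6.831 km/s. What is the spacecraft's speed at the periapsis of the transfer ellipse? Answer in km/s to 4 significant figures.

From the circular-orbit relation v² = μ/r at r = 8542 km: μ = v²r = (6.831)² × 8542 = 3.98592×10^5 km³/s².
Semi-major axis of the transfer orbit: a_t = (8542 + 56140)/2 = 32341 km.
The periapsis of the transfer ellipse is at r = 8542 km.
From the vis-viva equation, v = √[μ(2/r − 1/a_t)] = 9.000 km/s.

v = 9.000 km/s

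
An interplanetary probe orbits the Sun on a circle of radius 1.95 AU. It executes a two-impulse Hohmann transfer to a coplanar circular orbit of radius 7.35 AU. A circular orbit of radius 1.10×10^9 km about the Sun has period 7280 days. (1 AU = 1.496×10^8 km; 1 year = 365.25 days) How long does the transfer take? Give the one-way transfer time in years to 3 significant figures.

t = 5.01 years

From Kepler's third law T² = 4π²r³/μ at r = 1.10×10^9 km, T = 7280 days = 7280 × 86400 s = 6.28992×10^8 s: μ = 4π²r³/T² = 1.32815×10^11 km³/s².
In km: r₁ = 1.95 × 1.496×10^8 = 2.9172×10^8 km; r₂ = 7.35 × 1.496×10^8 = 1.09956×10^9 km.
The Hohmann ellipse has a_t = (r₁ + r₂)/2 = 6.9564×10^8 km.
By Kepler's third law the transfer-orbit period is T = 2π√(a_t³/μ), so t = T/2 = 1.582×10^8 s.
Converting: 1.582×10^8 s ÷ 3.15576×10^7 s/year (365.25 × 86400) = 5.01 years.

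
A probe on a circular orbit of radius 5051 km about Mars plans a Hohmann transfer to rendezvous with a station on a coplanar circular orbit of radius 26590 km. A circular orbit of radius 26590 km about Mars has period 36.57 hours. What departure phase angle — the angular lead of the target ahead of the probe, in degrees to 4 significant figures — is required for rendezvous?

φ = 97.39°

From Kepler's third law T² = 4π²r³/μ at r = 26590 km, T = 36.57 hours = 36.57 × 3600 s = 1.31652×10^5 s: μ = 4π²r³/T² = 42821.3 km³/s².
The Hohmann ellipse has a_t = (r₁ + r₂)/2 = 15820.5 km.
Transfer time t = π√(a_t³/μ) = 30210 s.
Target angular speed ω₂ = √(μ/r₂³) = 4.7726×10^-5 rad/s.
Angle swept by the target during transfer: ω₂·t = 1.4418 rad = 82.61°.
Arrival is 180° from departure on the ellipse, so φ = 180° − 82.61° = 97.39°.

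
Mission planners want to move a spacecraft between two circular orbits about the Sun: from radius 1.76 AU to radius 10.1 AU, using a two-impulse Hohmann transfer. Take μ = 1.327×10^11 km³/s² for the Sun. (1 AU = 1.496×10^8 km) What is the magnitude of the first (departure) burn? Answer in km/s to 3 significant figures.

Δv₁ = 6.85 km/s

In km: r₁ = 1.76 × 1.496×10^8 = 2.63296×10^8 km; r₂ = 10.1 × 1.496×10^8 = 1.51096×10^9 km.
Semi-major axis of the transfer orbit: a_t = (2.63296×10^8 + 1.51096×10^9)/2 = 8.87128×10^8 km.
Circular speed at r = 2.63296×10^8 km: v_c = √(μ/r) = 22.450 km/s.
Transfer-orbit speed at the same r (vis-viva, a = a_t): v_t = √[μ(2/r − 1/a_t)] = 29.299 km/s.
Δv₁ = |v_t − v_c| = |29.299 − 22.450| = 6.849 km/s.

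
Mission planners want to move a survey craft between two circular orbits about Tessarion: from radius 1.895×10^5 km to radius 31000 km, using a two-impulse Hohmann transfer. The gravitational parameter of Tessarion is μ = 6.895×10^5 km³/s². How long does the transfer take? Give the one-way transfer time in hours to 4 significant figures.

t = 38.47 hours

The Hohmann ellipse has a_t = (r₁ + r₂)/2 = 1.1025×10^5 km.
Half the transfer-orbit period gives t = π√(a_t³/μ) = 1.385×10^5 s.
Converting: 1.385×10^5 s ÷ 3600 s/hour = 38.47 hours.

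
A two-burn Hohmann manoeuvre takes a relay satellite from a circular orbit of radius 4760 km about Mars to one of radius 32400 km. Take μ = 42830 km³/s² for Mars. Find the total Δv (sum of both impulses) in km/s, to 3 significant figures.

Semi-major axis of the transfer orbit: a_t = (4760 + 32400)/2 = 18580 km.
At r₁ the circular-orbit speed is v₁ = √(μ/r₁) = 2.9996 km/s.
Transfer-orbit speed at r₁ (vis-viva): v_p = √[μ(2/r₁ − 1/a_t)] = 3.9611 km/s.
First burn Δv₁ = |v_p − v₁| = 0.9615 km/s.
Circular speed at r₂: v₂ = √(μ/r₂) = 1.14975 km/s.
Transfer-orbit speed at r₂: v_a = √[μ(2/r₂ − 1/a_t)] = 0.581945 km/s.
Second burn Δv₂ = |v₂ − v_a| = 0.5678 km/s.
Δv = Δv₁ + Δv₂ = 0.9615 + 0.5678 = 1.529 km/s.

Δv = 1.53 km/s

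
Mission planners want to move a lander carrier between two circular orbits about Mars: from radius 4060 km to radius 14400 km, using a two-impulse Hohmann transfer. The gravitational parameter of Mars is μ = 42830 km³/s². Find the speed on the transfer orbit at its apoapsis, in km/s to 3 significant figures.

v = 1.14 km/s

Semi-major axis of the transfer orbit: a_t = (4060 + 14400)/2 = 9230 km.
The apoapsis of the transfer ellipse is at r = 14400 km.
Applying v² = μ(2/r − 1/a_t): v = 1.144 km/s.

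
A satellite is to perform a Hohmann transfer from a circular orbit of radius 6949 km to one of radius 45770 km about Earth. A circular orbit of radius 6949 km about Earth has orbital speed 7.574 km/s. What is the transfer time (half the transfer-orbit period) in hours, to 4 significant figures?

From the circular-orbit relation v² = μ/r at r = 6949 km: μ = v²r = (7.574)² × 6949 = 3.98633×10^5 km³/s².
Transfer-ellipse semi-major axis a_t = (r₁ + r₂)/2 = (6949 + 45770)/2 = 26359.5 km.
Half the transfer-orbit period gives t = π√(a_t³/μ) = 21295 s.
Converting: 21295 s ÷ 3600 s/hour = 5.915 hours.

t = 5.915 hours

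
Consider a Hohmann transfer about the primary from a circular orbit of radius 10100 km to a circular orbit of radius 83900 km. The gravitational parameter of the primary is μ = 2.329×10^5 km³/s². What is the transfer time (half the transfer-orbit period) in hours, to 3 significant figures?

t = 18.4 hours

The Hohmann ellipse has a_t = (r₁ + r₂)/2 = 47000 km.
Transfer time t = π√(a_t³/μ) = π√((47000)³ / 2.329×10^5) = 66330 s.
Converting: 66330 s ÷ 3600 s/hour = 18.4 hours.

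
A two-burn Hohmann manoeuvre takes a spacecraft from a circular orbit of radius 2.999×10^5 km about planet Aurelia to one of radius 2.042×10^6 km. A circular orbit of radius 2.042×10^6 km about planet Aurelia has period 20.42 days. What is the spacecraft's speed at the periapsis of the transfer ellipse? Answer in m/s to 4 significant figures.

From Kepler's third law T² = 4π²r³/μ at r = 2.042×10^6 km, T = 20.42 days = 20.42 × 86400 s = 1.764288×10^6 s: μ = 4π²r³/T² = 1.07991×10^8 km³/s².
The Hohmann ellipse has a_t = (r₁ + r₂)/2 = 1.17095×10^6 km.
At periapsis, r = 2.999×10^5 km.
Vis-viva: v = √[μ(2/r − 1/a_t)] = √[1.07991×10^8 × (2/2.999×10^5 − 1/1.17095×10^6)] = 25.06 km/s.

v = 25060 m/s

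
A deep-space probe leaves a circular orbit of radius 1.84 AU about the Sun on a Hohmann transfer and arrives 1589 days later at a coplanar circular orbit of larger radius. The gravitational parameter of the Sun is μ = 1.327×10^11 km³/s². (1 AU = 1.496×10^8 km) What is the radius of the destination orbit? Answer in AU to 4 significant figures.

In km: r₁ = 1.84 × 1.496×10^8 = 2.75264×10^8 km.
Transfer time t = 1589 days = 1.372896×10^8 s, and t = π√(a_t³/μ).
So a_t = (μ t²/π²)^(1/3) = (1.327×10^11 × (1.372896×10^8)² / π²)^(1/3) = 6.3282×10^8 km.
Since a_t = (r₁ + r₂)/2, r₂ = 2a_t − r₁ = 2×6.3282×10^8 − 2.75264×10^8 = 9.90376×10^8 km.
In AU: r₂ = 9.90376×10^8 / 1.496×10^8 = 6.620 AU.

r₂ = 6.620 AU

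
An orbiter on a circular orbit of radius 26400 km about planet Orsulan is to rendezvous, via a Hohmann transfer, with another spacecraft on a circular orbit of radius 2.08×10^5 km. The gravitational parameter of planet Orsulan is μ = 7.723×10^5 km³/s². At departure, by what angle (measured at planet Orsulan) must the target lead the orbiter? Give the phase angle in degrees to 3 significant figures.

φ = 104°

Semi-major axis of the transfer orbit: a_t = (26400 + 2.080×10^5)/2 = 1.172×10^5 km.
Transfer time t = π√(a_t³/μ) = 1.43433×10^5 s.
Target angular speed ω₂ = √(μ/r₂³) = 9.26399×10^-6 rad/s.
Angle swept by the target during transfer: ω₂·t = 1.3288 rad = 76.13°.
The orbiter traverses 180° on the transfer ellipse, so the target must lead by 180° − 76.13° = 104°.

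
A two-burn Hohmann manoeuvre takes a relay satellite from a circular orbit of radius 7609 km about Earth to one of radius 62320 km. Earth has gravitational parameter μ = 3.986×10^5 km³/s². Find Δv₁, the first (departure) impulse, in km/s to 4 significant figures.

Δv₁ = 2.425 km/s

Transfer-ellipse semi-major axis a_t = (r₁ + r₂)/2 = (7609 + 62320)/2 = 34964.5 km.
Circular speed at r = 7609 km: v_c = √(μ/r) = 7.238 km/s.
Transfer-orbit speed at the same r (vis-viva, a = a_t): v_t = √[μ(2/r − 1/a_t)] = 9.663 km/s.
Δv₁ = |v_t − v_c| = |9.663 − 7.238| = 2.425 km/s.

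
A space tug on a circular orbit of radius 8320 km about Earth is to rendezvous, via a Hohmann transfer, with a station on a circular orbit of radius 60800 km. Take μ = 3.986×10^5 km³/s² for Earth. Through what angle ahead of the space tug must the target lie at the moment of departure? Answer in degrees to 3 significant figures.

φ = 103°

Transfer-ellipse semi-major axis a_t = (r₁ + r₂)/2 = (8320 + 60800)/2 = 34560 km.
The half-period of the transfer ellipse is t = π√(a_t³/μ) = 31970 s.
The target's mean motion on its circular orbit is ω₂ = √(μ/r₂³) = 4.211×10^-5 rad/s.
Angle swept by the target during transfer: ω₂·t = 1.3463 rad = 77.14°.
Arrival is 180° from departure on the ellipse, so φ = 180° − 77.14° = 103°.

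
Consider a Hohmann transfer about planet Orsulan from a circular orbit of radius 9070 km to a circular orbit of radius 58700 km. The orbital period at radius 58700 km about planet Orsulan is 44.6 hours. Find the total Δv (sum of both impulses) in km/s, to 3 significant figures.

Δv = 2.96 km/s

From Kepler's third law T² = 4π²r³/μ at r = 58700 km, T = 44.6 hours = 44.6 × 3600 s = 1.6056×10^5 s: μ = 4π²r³/T² = 3.09741×10^5 km³/s².
The Hohmann ellipse has a_t = (r₁ + r₂)/2 = 33885 km.
At r₁ the circular-orbit speed is v₁ = √(μ/r₁) = 5.8438 km/s.
Transfer-orbit speed at r₁ (v² = μ(2/r − 1/a)): v_p = √[μ(2/r₁ − 1/a_t)] = 7.6915 km/s.
First burn Δv₁ = |v_p − v₁| = 1.8477 km/s.
Circular speed at r₂: v₂ = √(μ/r₂) = 2.2971 km/s.
Transfer-orbit speed at r₂: v_a = √[μ(2/r₂ − 1/a_t)] = 1.1884 km/s.
Second burn Δv₂ = |v₂ − v_a| = 1.1087 km/s.
Total Δv = Δv₁ + Δv₂ = 2.956 km/s.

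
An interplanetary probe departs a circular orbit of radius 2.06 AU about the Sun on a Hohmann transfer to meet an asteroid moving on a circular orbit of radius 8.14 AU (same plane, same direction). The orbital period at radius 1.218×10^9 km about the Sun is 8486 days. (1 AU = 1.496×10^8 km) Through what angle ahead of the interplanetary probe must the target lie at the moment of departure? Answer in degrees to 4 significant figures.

φ = 90.73°

From Kepler's third law T² = 4π²r³/μ at r = 1.218×10^9 km, T = 8486 days = 8486 × 86400 s = 7.331904×10^8 s: μ = 4π²r³/T² = 1.32699×10^11 km³/s².
In km: r₁ = 2.06 × 1.496×10^8 = 3.08176×10^8 km; r₂ = 8.14 × 1.496×10^8 = 1.217744×10^9 km.
Semi-major axis of the transfer orbit: a_t = (3.08176×10^8 + 1.217744×10^9)/2 = 7.6296×10^8 km.
Transfer time t = π√(a_t³/μ) = 1.817×10^8 s.
The target's mean motion on its circular orbit is ω₂ = √(μ/r₂³) = 8.572×10^-9 rad/s.
Angle swept by the target during transfer: ω₂·t = 1.558 rad = 89.27°.
Arrival is 180° from departure on the ellipse, so φ = 180° − 89.27° = 90.73°.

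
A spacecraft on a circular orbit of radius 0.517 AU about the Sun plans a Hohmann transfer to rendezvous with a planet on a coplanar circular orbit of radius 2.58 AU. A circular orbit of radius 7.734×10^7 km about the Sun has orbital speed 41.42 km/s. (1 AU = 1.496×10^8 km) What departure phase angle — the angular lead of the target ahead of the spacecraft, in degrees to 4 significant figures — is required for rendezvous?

From the circular-orbit relation v² = μ/r at r = 7.734×10^7 km: μ = v²r = (41.42)² × 7.734×10^7 = 1.32686×10^11 km³/s².
In km: r₁ = 0.517 × 1.496×10^8 = 7.73432×10^7 km; r₂ = 2.58 × 1.496×10^8 = 3.85968×10^8 km.
Semi-major axis of the transfer orbit: a_t = (7.73432×10^7 + 3.85968×10^8)/2 = 2.316556×10^8 km.
Transfer time t = π√(a_t³/μ) = 3.0409×10^7 s.
Target angular speed ω₂ = √(μ/r₂³) = 4.8038×10^-8 rad/s.
Angle swept by the target during transfer: ω₂·t = 1.4608 rad = 83.70°.
Arrival is 180° from departure on the ellipse, so φ = 180° − 83.70° = 96.30°.

φ = 96.30°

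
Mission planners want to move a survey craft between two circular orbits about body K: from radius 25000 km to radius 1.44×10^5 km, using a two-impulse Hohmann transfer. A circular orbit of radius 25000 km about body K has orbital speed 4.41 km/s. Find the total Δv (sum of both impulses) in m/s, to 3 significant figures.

From the circular-orbit relation v² = μ/r at r = 25000 km: μ = v²r = (4.41)² × 25000 = 4.86202×10^5 km³/s².
The Hohmann ellipse has a_t = (r₁ + r₂)/2 = 84500 km.
Circular speed at r₁: v₁ = √(μ/r₁) = √(4.86202×10^5/25000) = 4.410 km/s.
On the transfer ellipse at r₁, v² = μ(2/r − 1/a) gives v_p = √[μ(2/r₁ − 1/a_t)] = 5.757 km/s.
First burn Δv₁ = |v_p − v₁| = 1.347 km/s.
At r₂, v₂ = √(μ/r₂) = 1.8375 km/s.
Transfer-orbit speed at r₂: v_a = √[μ(2/r₂ − 1/a_t)] = 0.99947 km/s.
Second burn Δv₂ = |v₂ − v_a| = 0.8380 km/s.
Δv = Δv₁ + Δv₂ = 1.347 + 0.8380 = 2.185 km/s.

Δv = 2180 m/s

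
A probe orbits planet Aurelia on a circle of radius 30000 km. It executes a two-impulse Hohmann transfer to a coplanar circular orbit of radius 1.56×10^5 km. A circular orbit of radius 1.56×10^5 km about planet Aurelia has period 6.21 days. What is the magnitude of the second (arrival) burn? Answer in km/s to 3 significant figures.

Δv₂ = 0.789 km/s

From Kepler's third law T² = 4π²r³/μ at r = 1.56×10^5 km, T = 6.21 days = 6.21 × 86400 s = 5.36544×10^5 s: μ = 4π²r³/T² = 5.20622×10^5 km³/s².
Semi-major axis of the transfer orbit: a_t = (30000 + 1.560×10^5)/2 = 93000 km.
On the circular orbit at r = 1.560×10^5 km, v_c = √(μ/r) = 1.82683 km/s.
Vis-viva on the transfer ellipse at r = 1.560×10^5 km gives v_t = √[μ(2/r − 1/a_t)] = 1.03757 km/s.
Δv₂ = |v_t − v_c| = |1.03757 − 1.82683| = 0.7893 km/s.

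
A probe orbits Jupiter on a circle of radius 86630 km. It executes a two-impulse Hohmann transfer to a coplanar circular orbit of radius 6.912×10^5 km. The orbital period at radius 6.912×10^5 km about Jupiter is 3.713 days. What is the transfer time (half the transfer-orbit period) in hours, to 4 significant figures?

From Kepler's third law T² = 4π²r³/μ at r = 6.912×10^5 km, T = 3.713 days = 3.713 × 86400 s = 3.208032×10^5 s: μ = 4π²r³/T² = 1.26676×10^8 km³/s².
Transfer-ellipse semi-major axis a_t = (r₁ + r₂)/2 = (86630 + 6.912×10^5)/2 = 3.88915×10^5 km.
By Kepler's third law the transfer-orbit period is T = 2π√(a_t³/μ), so t = T/2 = 67700 s.
Converting: 67700 s ÷ 3600 s/hour = 18.81 hours.

t = 18.81 hours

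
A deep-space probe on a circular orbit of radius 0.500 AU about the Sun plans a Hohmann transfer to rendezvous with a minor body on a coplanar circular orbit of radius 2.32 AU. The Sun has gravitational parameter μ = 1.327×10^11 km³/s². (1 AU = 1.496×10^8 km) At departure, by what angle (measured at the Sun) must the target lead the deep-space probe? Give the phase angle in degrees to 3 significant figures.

φ = 94.7°

In km: r₁ = 0.500 × 1.496×10^8 = 7.480×10^7 km; r₂ = 2.32 × 1.496×10^8 = 3.47072×10^8 km.
The Hohmann ellipse has a_t = (r₁ + r₂)/2 = 2.10936×10^8 km.
Transfer time t = π√(a_t³/μ) = 2.642×10^7 s.
Target angular speed ω₂ = √(μ/r₂³) = 5.634×10^-8 rad/s.
Angle swept by the target during transfer: ω₂·t = 1.4885 rad = 85.28°.
The deep-space probe traverses 180° on the transfer ellipse, so the target must lead by 180° − 85.28° = 94.7°.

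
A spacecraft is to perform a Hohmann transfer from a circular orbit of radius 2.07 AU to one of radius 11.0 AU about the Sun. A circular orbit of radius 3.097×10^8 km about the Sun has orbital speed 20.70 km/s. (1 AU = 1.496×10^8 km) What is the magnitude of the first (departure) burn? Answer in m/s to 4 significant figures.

From the circular-orbit relation v² = μ/r at r = 3.097×10^8 km: μ = v²r = (20.70)² × 3.097×10^8 = 1.32703×10^11 km³/s².
In km: r₁ = 2.07 × 1.496×10^8 = 3.09672×10^8 km; r₂ = 11.0 × 1.496×10^8 = 1.6456×10^9 km.
Semi-major axis of the transfer orbit: a_t = (3.09672×10^8 + 1.6456×10^9)/2 = 9.77636×10^8 km.
On the circular orbit at r = 3.09672×10^8 km, v_c = √(μ/r) = 20.701 km/s.
Vis-viva on the transfer ellipse at r = 3.09672×10^8 km gives v_t = √[μ(2/r − 1/a_t)] = 26.857 km/s.
Δv₁ = |v_t − v_c| = |26.857 − 20.701| = 6.156 km/s.

Δv₁ = 6156 m/s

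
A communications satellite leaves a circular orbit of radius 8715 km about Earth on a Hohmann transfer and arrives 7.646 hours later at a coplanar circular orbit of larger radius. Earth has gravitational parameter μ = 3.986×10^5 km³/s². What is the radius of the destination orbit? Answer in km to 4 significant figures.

r₂ = 53840 km

Transfer time t = 7.646 hours = 27525.6 s, and t = π√(a_t³/μ).
So a_t = (μ t²/π²)^(1/3) = (3.986×10^5 × (27525.6)² / π²)^(1/3) = 31278 km.
Since a_t = (r₁ + r₂)/2, r₂ = 2a_t − r₁ = 2×31278 − 8715 = 53841 km.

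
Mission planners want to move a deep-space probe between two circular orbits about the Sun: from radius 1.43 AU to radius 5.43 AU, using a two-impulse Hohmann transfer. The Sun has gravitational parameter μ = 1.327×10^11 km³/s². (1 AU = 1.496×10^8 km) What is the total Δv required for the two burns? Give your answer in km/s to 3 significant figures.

In km: r₁ = 1.43 × 1.496×10^8 = 2.13928×10^8 km; r₂ = 5.43 × 1.496×10^8 = 8.12328×10^8 km.
The Hohmann ellipse has a_t = (r₁ + r₂)/2 = 5.13128×10^8 km.
At r₁ the circular-orbit speed is v₁ = √(μ/r₁) = 24.906 km/s.
Transfer-orbit speed at r₁ (vis-viva equation): v_p = √[μ(2/r₁ − 1/a_t)] = 31.337 km/s.
First burn Δv₁ = |v_p − v₁| = 6.431 km/s.
At r₂, v₂ = √(μ/r₂) = 12.78114 km/s.
Transfer-orbit speed at r₂: v_a = √[μ(2/r₂ − 1/a_t)] = 8.252598 km/s.
Second burn Δv₂ = |v₂ − v_a| = 4.529 km/s.
Δv = Δv₁ + Δv₂ = 6.431 + 4.529 = 10.96 km/s.

Δv = 11.0 km/s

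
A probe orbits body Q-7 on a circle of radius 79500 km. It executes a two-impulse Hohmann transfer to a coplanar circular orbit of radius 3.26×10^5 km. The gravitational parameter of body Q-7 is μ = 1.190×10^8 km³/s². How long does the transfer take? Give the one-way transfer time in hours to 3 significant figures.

The Hohmann ellipse has a_t = (r₁ + r₂)/2 = 2.0275×10^5 km.
Half the transfer-orbit period gives t = π√(a_t³/μ) = 26290 s.
Converting: 26290 s ÷ 3600 s/hour = 7.30 hours.

t = 7.30 hours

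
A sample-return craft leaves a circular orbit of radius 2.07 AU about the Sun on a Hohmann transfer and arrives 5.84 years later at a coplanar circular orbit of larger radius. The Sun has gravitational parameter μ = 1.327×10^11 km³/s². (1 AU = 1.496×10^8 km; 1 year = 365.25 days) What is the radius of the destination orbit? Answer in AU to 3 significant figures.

r₂ = 8.23 AU

In km: r₁ = 2.07 × 1.496×10^8 = 3.09672×10^8 km.
Transfer time t = 5.84 years × 365.25 × 86400 s = 1.84296384×10^8 s, and t = π√(a_t³/μ).
So a_t = (μ t²/π²)^(1/3) = (1.327×10^11 × (1.84296384×10^8)² / π²)^(1/3) = 7.7008×10^8 km.
Since a_t = (r₁ + r₂)/2, r₂ = 2a_t − r₁ = 2×7.7008×10^8 − 3.09672×10^8 = 1.230488×10^9 km.
In AU: r₂ = 1.230488×10^9 / 1.496×10^8 = 8.23 AU.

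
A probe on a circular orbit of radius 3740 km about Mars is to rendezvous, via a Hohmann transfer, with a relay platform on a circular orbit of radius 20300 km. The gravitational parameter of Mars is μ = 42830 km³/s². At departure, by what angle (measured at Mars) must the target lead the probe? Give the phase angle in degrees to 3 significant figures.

Transfer-ellipse semi-major axis a_t = (r₁ + r₂)/2 = (3740 + 20300)/2 = 12020 km.
Transfer time t = π√(a_t³/μ) = 20005 s.
The target's mean motion on its circular orbit is ω₂ = √(μ/r₂³) = 7.1553×10^-5 rad/s.
Angle swept by the target during transfer: ω₂·t = 1.4314 rad = 82.01°.
Arrival is 180° from departure on the ellipse, so φ = 180° − 82.01° = 98.0°.

φ = 98.0°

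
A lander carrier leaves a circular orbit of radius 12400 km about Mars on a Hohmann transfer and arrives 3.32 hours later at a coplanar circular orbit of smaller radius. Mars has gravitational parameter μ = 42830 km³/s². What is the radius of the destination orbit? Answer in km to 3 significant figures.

r₂ = 4650 km

Transfer time t = 3.32 hours = 11952 s, and t = π√(a_t³/μ).
So a_t = (μ t²/π²)^(1/3) = (42830 × (11952)² / π²)^(1/3) = 8526.6 km.
Since a_t = (r₁ + r₂)/2, r₂ = 2a_t − r₁ = 2×8526.6 − 12400 = 4653.2 km.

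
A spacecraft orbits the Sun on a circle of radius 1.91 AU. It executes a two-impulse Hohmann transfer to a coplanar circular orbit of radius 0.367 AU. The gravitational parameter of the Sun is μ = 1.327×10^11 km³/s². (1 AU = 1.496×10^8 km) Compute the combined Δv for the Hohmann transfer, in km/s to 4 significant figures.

Δv = 23.83 km/s

In km: r₁ = 1.91 × 1.496×10^8 = 2.85736×10^8 km; r₂ = 0.367 × 1.496×10^8 = 5.49032×10^7 km.
Transfer-ellipse semi-major axis a_t = (r₁ + r₂)/2 = (2.85736×10^8 + 5.49032×10^7)/2 = 1.703196×10^8 km.
At r₁ the circular-orbit speed is v₁ = √(μ/r₁) = 21.55028 km/s.
On the transfer ellipse at r₁, vis-viva equation gives v_a = √[μ(2/r₁ − 1/a_t)] = 12.23544 km/s.
First burn Δv₁ = |v_a − v₁| = 9.3148 km/s.
At r₂, v₂ = √(μ/r₂) = 49.163 km/s.
Transfer-orbit speed at r₂: v_p = √[μ(2/r₂ − 1/a_t)] = 63.678 km/s.
Second burn Δv₂ = |v₂ − v_p| = 14.515 km/s.
Total Δv = Δv₁ + Δv₂ = 23.83 km/s.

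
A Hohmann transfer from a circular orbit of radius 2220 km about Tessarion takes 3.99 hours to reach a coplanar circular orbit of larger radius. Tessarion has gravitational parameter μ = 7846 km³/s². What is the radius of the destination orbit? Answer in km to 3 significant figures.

r₂ = 8730 km

Transfer time t = 3.99 hours = 14364 s, and t = π√(a_t³/μ).
So a_t = (μ t²/π²)^(1/3) = (7846 × (14364)² / π²)^(1/3) = 5473.9 km.
Since a_t = (r₁ + r₂)/2, r₂ = 2a_t − r₁ = 2×5473.9 − 2220 = 8727.8 km.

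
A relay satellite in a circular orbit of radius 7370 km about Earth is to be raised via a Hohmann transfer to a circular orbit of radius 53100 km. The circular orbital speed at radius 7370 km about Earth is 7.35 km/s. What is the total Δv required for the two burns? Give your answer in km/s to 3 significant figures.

Δv = 3.78 km/s

From the circular-orbit relation v² = μ/r at r = 7370 km: μ = v²r = (7.35)² × 7370 = 3.98146×10^5 km³/s².
Transfer-ellipse semi-major axis a_t = (r₁ + r₂)/2 = (7370 + 53100)/2 = 30235 km.
Circular speed at r₁: v₁ = √(μ/r₁) = √(3.98146×10^5/7370) = 7.3500 km/s.
On the transfer ellipse at r₁, vis-viva gives v_p = √[μ(2/r₁ − 1/a_t)] = 9.7405 km/s.
First burn Δv₁ = |v_p − v₁| = 2.3905 km/s.
At r₂, v₂ = √(μ/r₂) = 2.73825 km/s.
Transfer-orbit speed at r₂: v_a = √[μ(2/r₂ − 1/a_t)] = 1.35192 km/s.
Second burn Δv₂ = |v₂ − v_a| = 1.3863 km/s.
Total Δv = Δv₁ + Δv₂ = 3.777 km/s.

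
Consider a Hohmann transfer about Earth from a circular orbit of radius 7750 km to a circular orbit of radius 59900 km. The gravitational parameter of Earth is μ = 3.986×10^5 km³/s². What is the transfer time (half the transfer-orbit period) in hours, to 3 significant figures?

t = 8.60 hours

The Hohmann ellipse has a_t = (r₁ + r₂)/2 = 33825 km.
Transfer time t = π√(a_t³/μ) = π√((33825)³ / 3.986×10^5) = 30960 s.
Converting: 30960 s ÷ 3600 s/hour = 8.60 hours.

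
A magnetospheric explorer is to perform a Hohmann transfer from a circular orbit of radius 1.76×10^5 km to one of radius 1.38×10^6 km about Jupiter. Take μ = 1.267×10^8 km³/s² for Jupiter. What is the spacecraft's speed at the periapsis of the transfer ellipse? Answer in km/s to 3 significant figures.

v = 35.7 km/s

The Hohmann ellipse has a_t = (r₁ + r₂)/2 = 7.780×10^5 km.
The periapsis of the transfer ellipse is at r = 1.760×10^5 km.
Vis-viva: v = √[μ(2/r − 1/a_t)] = √[1.267×10^8 × (2/1.760×10^5 − 1/7.780×10^5)] = 35.73 km/s.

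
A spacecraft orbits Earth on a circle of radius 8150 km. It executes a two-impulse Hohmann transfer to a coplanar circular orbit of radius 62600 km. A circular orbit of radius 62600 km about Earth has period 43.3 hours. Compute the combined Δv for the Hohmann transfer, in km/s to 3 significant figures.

Δv = 3.62 km/s

From Kepler's third law T² = 4π²r³/μ at r = 62600 km, T = 43.3 hours = 43.3 × 3600 s = 1.5588×10^5 s: μ = 4π²r³/T² = 3.98568×10^5 km³/s².
Semi-major axis of the transfer orbit: a_t = (8150 + 62600)/2 = 35375 km.
Circular speed at r₁: v₁ = √(μ/r₁) = √(3.98568×10^5/8150) = 6.993 km/s.
Transfer-orbit speed at r₁ (v² = μ(2/r − 1/a)): v_p = √[μ(2/r₁ − 1/a_t)] = 9.303 km/s.
First burn Δv₁ = |v_p − v₁| = 2.310 km/s.
At r₂, v₂ = √(μ/r₂) = 2.523 km/s.
Transfer-orbit speed at r₂: v_a = √[μ(2/r₂ − 1/a_t)] = 1.211 km/s.
Second burn Δv₂ = |v₂ − v_a| = 1.312 km/s.
Δv = Δv₁ + Δv₂ = 2.310 + 1.312 = 3.622 km/s.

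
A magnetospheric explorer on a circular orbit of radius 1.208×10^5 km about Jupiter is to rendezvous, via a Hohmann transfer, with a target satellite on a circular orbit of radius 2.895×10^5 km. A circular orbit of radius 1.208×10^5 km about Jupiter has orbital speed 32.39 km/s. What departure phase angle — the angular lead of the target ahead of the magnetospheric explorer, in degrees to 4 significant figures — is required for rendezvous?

From the circular-orbit relation v² = μ/r at r = 1.208×10^5 km: μ = v²r = (32.39)² × 1.208×10^5 = 1.26733×10^8 km³/s².
Transfer-ellipse semi-major axis a_t = (r₁ + r₂)/2 = (1.208×10^5 + 2.895×10^5)/2 = 2.0515×10^5 km.
The half-period of the transfer ellipse is t = π√(a_t³/μ) = 25931 s.
The target's mean motion on its circular orbit is ω₂ = √(μ/r₂³) = 7.2272×10^-5 rad/s.
Angle swept by the target during transfer: ω₂·t = 1.8741 rad = 107.38°.
Arrival is 180° from departure on the ellipse, so φ = 180° − 107.38° = 72.62°.

φ = 72.62°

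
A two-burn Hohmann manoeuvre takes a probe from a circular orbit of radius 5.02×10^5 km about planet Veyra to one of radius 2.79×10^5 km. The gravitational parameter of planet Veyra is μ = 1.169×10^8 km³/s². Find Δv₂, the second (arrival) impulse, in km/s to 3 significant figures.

Transfer-ellipse semi-major axis a_t = (r₁ + r₂)/2 = (5.020×10^5 + 2.790×10^5)/2 = 3.905×10^5 km.
On the circular orbit at r = 2.790×10^5 km, v_c = √(μ/r) = 20.469 km/s.
Vis-viva on the transfer ellipse at r = 2.790×10^5 km gives v_t = √[μ(2/r − 1/a_t)] = 23.208 km/s.
Δv₂ = |v_t − v_c| = |23.208 − 20.469| = 2.739 km/s.

Δv₂ = 2.74 km/s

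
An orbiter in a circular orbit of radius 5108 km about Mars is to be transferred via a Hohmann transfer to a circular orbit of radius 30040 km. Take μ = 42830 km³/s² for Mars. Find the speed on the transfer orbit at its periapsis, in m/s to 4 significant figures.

Transfer-ellipse semi-major axis a_t = (r₁ + r₂)/2 = (5108 + 30040)/2 = 17574 km.
At periapsis, r = 5108 km.
From the vis-viva equation, v = √[μ(2/r − 1/a_t)] = 3.786 km/s.

v = 3786 m/s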